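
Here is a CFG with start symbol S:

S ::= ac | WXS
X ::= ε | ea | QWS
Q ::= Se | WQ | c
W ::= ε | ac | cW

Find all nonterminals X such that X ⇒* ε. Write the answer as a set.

Directly nullable (have an ε-rule): {W, X}.
Not nullable: Q, S — each has a terminal in every rule's right-hand side or depends on a non-nullable symbol.

{W, X}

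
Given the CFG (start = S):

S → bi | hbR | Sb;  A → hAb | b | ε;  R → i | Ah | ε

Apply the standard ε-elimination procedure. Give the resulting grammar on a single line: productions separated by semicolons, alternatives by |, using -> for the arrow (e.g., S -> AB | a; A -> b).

S -> Sb | bi | hb | hbR; A -> b | hb | hAb; R -> h | i | Ah

Nullable set: {A, R}.
S -> hbR: R nullable, giving hb | hbR.
Drop A -> ε.
A -> hAb: A nullable, giving hAb | hb.
Drop R -> ε.
R -> Ah: A nullable, giving Ah | h.
Unchanged (no nullable symbols): S -> Sb; S -> bi; A -> b; R -> i.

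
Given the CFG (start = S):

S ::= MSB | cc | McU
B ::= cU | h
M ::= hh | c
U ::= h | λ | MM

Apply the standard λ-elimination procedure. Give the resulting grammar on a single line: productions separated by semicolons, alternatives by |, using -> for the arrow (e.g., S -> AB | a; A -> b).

S -> Mc | cc | MSB | McU; B -> c | h | cU; M -> c | hh; U -> h | MM

Nullable set: {U}.
S -> McU: U nullable, giving Mc | McU.
B -> cU: U nullable, giving c | cU.
Drop U -> λ.
Unchanged (no nullable symbols): S -> MSB; S -> cc; B -> h; M -> c; M -> hh; U -> MM; U -> h.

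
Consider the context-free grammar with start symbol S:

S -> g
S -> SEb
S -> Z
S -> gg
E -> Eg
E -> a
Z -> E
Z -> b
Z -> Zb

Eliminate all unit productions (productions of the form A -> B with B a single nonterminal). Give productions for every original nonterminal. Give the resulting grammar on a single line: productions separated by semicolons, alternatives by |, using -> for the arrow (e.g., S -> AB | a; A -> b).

Unit productions: S->Z, Z->E.
Unit pairs (A ⇒* B via units): (S,E), (S,Z), (Z,E).
S: inherits non-unit rules of {E, S, Z} → Eg | SEb | Zb | a | b | g | gg.
E: inherits non-unit rules of {E} → Eg | a.
Z: inherits non-unit rules of {E, Z} → Eg | Zb | a | b.

S -> a | b | g | Eg | Zb | gg | SEb; E -> a | Eg; Z -> a | b | Eg | Zb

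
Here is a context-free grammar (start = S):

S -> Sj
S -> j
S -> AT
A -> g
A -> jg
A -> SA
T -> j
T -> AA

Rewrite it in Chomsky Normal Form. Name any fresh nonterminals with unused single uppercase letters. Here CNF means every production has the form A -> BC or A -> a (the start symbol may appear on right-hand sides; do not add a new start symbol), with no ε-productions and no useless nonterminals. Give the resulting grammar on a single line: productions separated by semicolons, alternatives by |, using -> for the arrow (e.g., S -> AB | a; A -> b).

No ε-productions.
No unit productions to eliminate.
TERM: introduce C -> g, B -> j and substitute in every rule of length ≥2.

S -> j | AT | SB; A -> g | BC | SA; B -> j; C -> g; T -> j | AA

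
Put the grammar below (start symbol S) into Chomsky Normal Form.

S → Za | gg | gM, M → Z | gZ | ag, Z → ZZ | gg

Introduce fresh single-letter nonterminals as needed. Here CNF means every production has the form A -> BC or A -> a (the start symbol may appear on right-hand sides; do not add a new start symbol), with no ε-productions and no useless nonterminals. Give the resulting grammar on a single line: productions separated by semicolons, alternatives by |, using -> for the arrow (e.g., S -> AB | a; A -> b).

S -> BB | BM | ZA; A -> a; B -> g; M -> AB | BB | BZ | ZZ; Z -> BB | ZZ

No ε-productions.
After unit-elimination: S -> Za | gM | gg; M -> ZZ | ag | gZ | gg; Z -> ZZ | gg.
TERM: introduce A -> a, B -> g and substitute in every rule of length ≥2.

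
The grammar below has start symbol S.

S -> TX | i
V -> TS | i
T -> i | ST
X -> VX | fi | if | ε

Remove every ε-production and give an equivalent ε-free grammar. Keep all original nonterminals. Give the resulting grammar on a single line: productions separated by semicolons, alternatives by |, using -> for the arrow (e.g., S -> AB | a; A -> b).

S -> T | i | TX; T -> i | ST; V -> i | TS; X -> V | VX | fi | if

Nullable set: {X}.
S -> TX: X nullable, giving T | TX.
Drop X -> ε.
X -> VX: X nullable, giving V | VX.
Unchanged (no nullable symbols): S -> i; T -> ST; T -> i; V -> TS; V -> i; X -> fi; X -> if.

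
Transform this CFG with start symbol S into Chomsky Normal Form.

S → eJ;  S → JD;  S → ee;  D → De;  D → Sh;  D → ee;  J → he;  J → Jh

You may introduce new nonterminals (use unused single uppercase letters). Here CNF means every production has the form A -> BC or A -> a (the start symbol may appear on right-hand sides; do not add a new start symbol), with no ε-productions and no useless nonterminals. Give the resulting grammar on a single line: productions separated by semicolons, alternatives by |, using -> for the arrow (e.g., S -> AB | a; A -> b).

No ε-productions.
No unit productions to eliminate.
TERM: introduce A -> e, B -> h and substitute in every rule of length ≥2.

S -> AA | AJ | JD; A -> e; B -> h; D -> AA | DA | SB; J -> BA | JB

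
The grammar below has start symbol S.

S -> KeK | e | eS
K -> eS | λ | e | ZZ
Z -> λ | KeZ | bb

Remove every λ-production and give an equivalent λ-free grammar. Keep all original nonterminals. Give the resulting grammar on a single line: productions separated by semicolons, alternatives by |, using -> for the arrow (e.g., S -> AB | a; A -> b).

S -> e | Ke | eK | eS | KeK; K -> Z | e | ZZ | eS; Z -> e | Ke | bb | eZ | KeZ

Nullable set: {K, Z}.
S -> KeK: K, K nullable, giving Ke | KeK | e | eK.
Drop K -> λ.
K -> ZZ: Z, Z nullable, giving Z | ZZ.
Drop Z -> λ.
Z -> KeZ: K, Z nullable, giving Ke | KeZ | e | eZ.
Unchanged (no nullable symbols): S -> e; S -> eS; K -> e; K -> eS; Z -> bb.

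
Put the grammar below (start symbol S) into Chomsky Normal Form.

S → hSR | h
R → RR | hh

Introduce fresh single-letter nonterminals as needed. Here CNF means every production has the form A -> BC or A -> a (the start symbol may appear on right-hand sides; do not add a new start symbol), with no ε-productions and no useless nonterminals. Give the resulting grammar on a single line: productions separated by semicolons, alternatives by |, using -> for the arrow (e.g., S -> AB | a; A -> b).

No ε-productions.
No unit productions to eliminate.
TERM: introduce A -> h and substitute in every rule of length ≥2.
BIN: S -> ASR becomes S -> AB, B -> SR.

S -> h | AB; A -> h; B -> SR; R -> AA | RR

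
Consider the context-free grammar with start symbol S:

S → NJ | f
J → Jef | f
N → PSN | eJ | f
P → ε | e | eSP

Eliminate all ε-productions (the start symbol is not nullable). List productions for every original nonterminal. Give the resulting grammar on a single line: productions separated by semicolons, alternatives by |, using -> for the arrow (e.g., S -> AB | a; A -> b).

S -> f | NJ; J -> f | Jef; N -> f | SN | eJ | PSN; P -> e | eS | eSP

Nullable set: {P}.
N -> PSN: P nullable, giving PSN | SN.
Drop P -> ε.
P -> eSP: P nullable, giving eS | eSP.
Unchanged (no nullable symbols): S -> NJ; S -> f; J -> Jef; J -> f; N -> eJ; N -> f; P -> e.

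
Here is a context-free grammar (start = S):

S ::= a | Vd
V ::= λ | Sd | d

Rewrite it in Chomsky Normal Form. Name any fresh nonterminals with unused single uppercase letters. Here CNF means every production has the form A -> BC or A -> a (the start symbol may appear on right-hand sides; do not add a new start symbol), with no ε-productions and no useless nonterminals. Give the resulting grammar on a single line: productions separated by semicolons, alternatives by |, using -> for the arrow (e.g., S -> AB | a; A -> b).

S -> a | d | VA; A -> d; V -> d | SA

Nullable: {V}; after ε-elimination: S -> a | d | Vd; V -> d | Sd.
No unit productions to eliminate.
TERM: introduce A -> d and substitute in every rule of length ≥2.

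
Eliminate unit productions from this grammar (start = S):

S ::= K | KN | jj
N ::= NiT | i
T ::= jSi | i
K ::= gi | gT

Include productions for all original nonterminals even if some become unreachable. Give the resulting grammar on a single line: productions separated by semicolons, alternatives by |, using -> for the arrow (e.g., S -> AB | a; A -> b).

S -> KN | gT | gi | jj; K -> gT | gi; N -> i | NiT; T -> i | jSi

Unit productions: S->K.
Unit pairs (A ⇒* B via units): (S,K).
S: inherits non-unit rules of {K, S} → KN | gT | gi | jj.
K: inherits non-unit rules of {K} → gT | gi.
N: inherits non-unit rules of {N} → NiT | i.
T: inherits non-unit rules of {T} → i | jSi.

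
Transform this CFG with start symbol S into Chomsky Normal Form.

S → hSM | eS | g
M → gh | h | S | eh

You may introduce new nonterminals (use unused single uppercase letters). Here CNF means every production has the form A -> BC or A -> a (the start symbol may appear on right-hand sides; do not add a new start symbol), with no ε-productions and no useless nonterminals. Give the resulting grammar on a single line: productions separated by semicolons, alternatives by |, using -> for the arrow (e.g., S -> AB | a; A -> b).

S -> g | AS | BE; A -> e; B -> h; C -> g; D -> SM; E -> SM; M -> g | h | AB | AS | BD | CB

No ε-productions.
After unit-elimination: S -> g | eS | hSM; M -> g | h | eS | eh | gh | hSM.
TERM: introduce A -> e, C -> g, B -> h and substitute in every rule of length ≥2.
BIN: M -> BSM becomes M -> BD, D -> SM; S -> BSM becomes S -> BE, E -> SM.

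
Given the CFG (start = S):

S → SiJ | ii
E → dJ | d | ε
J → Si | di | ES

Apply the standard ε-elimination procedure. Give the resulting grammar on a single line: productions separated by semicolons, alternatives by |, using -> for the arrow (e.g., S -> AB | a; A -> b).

Nullable set: {E}.
Drop E -> ε.
J -> ES: E nullable, giving ES | S.
Unchanged (no nullable symbols): S -> SiJ; S -> ii; E -> d; E -> dJ; J -> Si; J -> di.

S -> ii | SiJ; E -> d | dJ; J -> S | ES | Si | di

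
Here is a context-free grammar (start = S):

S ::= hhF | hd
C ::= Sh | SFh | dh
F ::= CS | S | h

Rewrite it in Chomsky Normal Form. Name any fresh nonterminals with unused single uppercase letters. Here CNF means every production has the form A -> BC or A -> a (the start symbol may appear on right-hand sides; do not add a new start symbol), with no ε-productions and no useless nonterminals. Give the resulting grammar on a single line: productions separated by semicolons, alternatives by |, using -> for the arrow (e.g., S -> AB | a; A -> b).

No ε-productions.
After unit-elimination: S -> hd | hhF; C -> Sh | dh | SFh; F -> h | CS | hd | hhF.
TERM: introduce B -> d, A -> h and substitute in every rule of length ≥2.
BIN: C -> SFA becomes C -> SD, D -> FA; F -> AAF becomes F -> AE, E -> AF; S -> AAF becomes S -> AG, G -> AF.

S -> AB | AG; A -> h; B -> d; C -> BA | SA | SD; D -> FA; E -> AF; F -> h | AB | AE | CS; G -> AF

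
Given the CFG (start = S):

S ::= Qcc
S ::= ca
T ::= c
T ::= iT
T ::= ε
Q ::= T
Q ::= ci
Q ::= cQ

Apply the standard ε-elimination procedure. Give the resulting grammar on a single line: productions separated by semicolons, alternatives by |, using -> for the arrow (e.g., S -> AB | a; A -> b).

Nullable set: {Q, T}.
S -> Qcc: Q nullable, giving Qcc | cc.
Q -> T: T nullable, giving T.
Q -> cQ: Q nullable, giving c | cQ.
Drop T -> ε.
T -> iT: T nullable, giving i | iT.
Unchanged (no nullable symbols): S -> ca; Q -> ci; T -> c.

S -> ca | cc | Qcc; Q -> T | c | cQ | ci; T -> c | i | iT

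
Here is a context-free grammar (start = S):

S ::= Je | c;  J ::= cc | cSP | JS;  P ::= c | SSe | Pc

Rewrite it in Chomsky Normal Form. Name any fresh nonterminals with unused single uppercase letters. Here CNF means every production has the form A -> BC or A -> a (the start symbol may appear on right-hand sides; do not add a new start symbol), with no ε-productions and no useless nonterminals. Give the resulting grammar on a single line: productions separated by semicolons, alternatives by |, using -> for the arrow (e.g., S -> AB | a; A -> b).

S -> c | JB; A -> c; B -> e; C -> SP; D -> SB; J -> AA | AC | JS; P -> c | PA | SD

No ε-productions.
No unit productions to eliminate.
TERM: introduce A -> c, B -> e and substitute in every rule of length ≥2.
BIN: J -> ASP becomes J -> AC, C -> SP; P -> SSB becomes P -> SD, D -> SB.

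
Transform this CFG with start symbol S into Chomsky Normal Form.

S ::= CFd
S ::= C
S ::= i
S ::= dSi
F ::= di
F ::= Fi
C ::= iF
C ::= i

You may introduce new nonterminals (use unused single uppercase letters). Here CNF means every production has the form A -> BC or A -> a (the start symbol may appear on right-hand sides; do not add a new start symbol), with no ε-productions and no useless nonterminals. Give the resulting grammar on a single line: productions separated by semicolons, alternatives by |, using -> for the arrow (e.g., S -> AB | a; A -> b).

No ε-productions.
After unit-elimination: S -> i | iF | CFd | dSi; C -> i | iF; F -> Fi | di.
TERM: introduce B -> d, A -> i and substitute in every rule of length ≥2.
BIN: S -> BSA becomes S -> BD, D -> SA; S -> CFB becomes S -> CE, E -> FB.

S -> i | AF | BD | CE; A -> i; B -> d; C -> i | AF; D -> SA; E -> FB; F -> BA | FA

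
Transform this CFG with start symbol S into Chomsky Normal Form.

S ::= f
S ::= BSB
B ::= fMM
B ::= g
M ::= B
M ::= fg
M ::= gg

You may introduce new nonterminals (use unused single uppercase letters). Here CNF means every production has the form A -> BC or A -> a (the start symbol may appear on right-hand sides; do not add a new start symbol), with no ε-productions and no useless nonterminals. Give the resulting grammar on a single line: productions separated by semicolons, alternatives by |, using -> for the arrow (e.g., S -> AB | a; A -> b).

No ε-productions.
After unit-elimination: S -> f | BSB; B -> g | fMM; M -> g | fg | gg | fMM.
TERM: introduce A -> f, C -> g and substitute in every rule of length ≥2.
BIN: B -> AMM becomes B -> AD, D -> MM; M -> AMM becomes M -> AE, E -> MM; S -> BSB becomes S -> BF, F -> SB.

S -> f | BF; A -> f; B -> g | AD; C -> g; D -> MM; E -> MM; F -> SB; M -> g | AC | AE | CC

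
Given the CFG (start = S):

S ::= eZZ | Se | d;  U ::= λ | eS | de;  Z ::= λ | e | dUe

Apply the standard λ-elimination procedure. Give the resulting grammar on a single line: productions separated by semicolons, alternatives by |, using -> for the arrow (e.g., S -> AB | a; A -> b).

S -> d | e | Se | eZ | eZZ; U -> de | eS; Z -> e | de | dUe

Nullable set: {U, Z}.
S -> eZZ: Z, Z nullable, giving e | eZ | eZZ.
Drop U -> λ.
Drop Z -> λ.
Z -> dUe: U nullable, giving dUe | de.
Unchanged (no nullable symbols): S -> Se; S -> d; U -> de; U -> eS; Z -> e.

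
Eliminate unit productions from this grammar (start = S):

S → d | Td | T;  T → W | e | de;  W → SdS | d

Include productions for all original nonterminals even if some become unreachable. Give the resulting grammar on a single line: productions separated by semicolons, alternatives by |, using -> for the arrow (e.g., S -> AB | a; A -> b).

S -> d | e | Td | de | SdS; T -> d | e | de | SdS; W -> d | SdS

Unit productions: S->T, T->W.
Unit pairs (A ⇒* B via units): (S,T), (S,W), (T,W).
S: inherits non-unit rules of {S, T, W} → SdS | Td | d | de | e.
T: inherits non-unit rules of {T, W} → SdS | d | de | e.
W: inherits non-unit rules of {W} → SdS | d.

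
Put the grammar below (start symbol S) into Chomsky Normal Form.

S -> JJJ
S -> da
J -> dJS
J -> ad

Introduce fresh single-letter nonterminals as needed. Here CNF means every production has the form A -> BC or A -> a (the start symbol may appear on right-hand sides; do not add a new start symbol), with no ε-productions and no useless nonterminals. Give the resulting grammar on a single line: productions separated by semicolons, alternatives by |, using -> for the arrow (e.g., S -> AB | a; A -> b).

S -> BA | JD; A -> a; B -> d; C -> JS; D -> JJ; J -> AB | BC

No ε-productions.
No unit productions to eliminate.
TERM: introduce A -> a, B -> d and substitute in every rule of length ≥2.
BIN: J -> BJS becomes J -> BC, C -> JS; S -> JJJ becomes S -> JD, D -> JJ.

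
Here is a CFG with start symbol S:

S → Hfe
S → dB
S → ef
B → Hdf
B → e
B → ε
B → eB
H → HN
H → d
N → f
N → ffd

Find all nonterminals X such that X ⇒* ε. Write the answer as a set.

Directly nullable (have an ε-rule): {B}.
Not nullable: H, N, S — each has a terminal in every rule's right-hand side or depends on a non-nullable symbol.

{B}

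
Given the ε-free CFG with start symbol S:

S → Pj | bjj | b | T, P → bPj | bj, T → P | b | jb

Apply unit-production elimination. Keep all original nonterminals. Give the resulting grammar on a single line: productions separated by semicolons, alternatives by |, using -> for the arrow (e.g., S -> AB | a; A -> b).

Unit productions: S->T, T->P.
Unit pairs (A ⇒* B via units): (S,P), (S,T), (T,P).
S: inherits non-unit rules of {P, S, T} → Pj | b | bPj | bj | bjj | jb.
P: inherits non-unit rules of {P} → bPj | bj.
T: inherits non-unit rules of {P, T} → b | bPj | bj | jb.

S -> b | Pj | bj | jb | bPj | bjj; P -> bj | bPj; T -> b | bj | jb | bPj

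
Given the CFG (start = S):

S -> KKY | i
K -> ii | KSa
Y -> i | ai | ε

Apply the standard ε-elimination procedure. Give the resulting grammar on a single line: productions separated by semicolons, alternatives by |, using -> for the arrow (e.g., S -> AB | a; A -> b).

S -> i | KK | KKY; K -> ii | KSa; Y -> i | ai

Nullable set: {Y}.
S -> KKY: Y nullable, giving KK | KKY.
Drop Y -> ε.
Unchanged (no nullable symbols): S -> i; K -> KSa; K -> ii; Y -> ai; Y -> i.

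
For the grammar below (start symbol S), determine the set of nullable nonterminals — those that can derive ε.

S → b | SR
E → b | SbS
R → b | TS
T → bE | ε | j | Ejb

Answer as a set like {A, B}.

{T}

Directly nullable (have an ε-rule): {T}.
Not nullable: E, R, S — each has a terminal in every rule's right-hand side or depends on a non-nullable symbol.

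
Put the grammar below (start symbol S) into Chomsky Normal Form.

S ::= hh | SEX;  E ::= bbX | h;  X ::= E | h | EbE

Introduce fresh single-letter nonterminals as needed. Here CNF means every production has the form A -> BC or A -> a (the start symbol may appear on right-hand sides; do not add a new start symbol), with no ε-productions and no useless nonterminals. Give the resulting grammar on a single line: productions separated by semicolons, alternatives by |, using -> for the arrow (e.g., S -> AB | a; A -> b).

No ε-productions.
After unit-elimination: S -> hh | SEX; E -> h | bbX; X -> h | EbE | bbX.
TERM: introduce A -> b, B -> h and substitute in every rule of length ≥2.
BIN: E -> AAX becomes E -> AC, C -> AX; S -> SEX becomes S -> SD, D -> EX; X -> AAX becomes X -> AF, F -> AX; X -> EAE becomes X -> EG, G -> AE.

S -> BB | SD; A -> b; B -> h; C -> AX; D -> EX; E -> h | AC; F -> AX; G -> AE; X -> h | AF | EG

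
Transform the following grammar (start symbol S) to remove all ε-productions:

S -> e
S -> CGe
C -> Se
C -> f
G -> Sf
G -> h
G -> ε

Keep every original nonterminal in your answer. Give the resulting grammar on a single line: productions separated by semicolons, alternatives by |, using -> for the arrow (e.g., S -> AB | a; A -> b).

Nullable set: {G}.
S -> CGe: G nullable, giving CGe | Ce.
Drop G -> ε.
Unchanged (no nullable symbols): S -> e; C -> Se; C -> f; G -> Sf; G -> h.

S -> e | Ce | CGe; C -> f | Se; G -> h | Sf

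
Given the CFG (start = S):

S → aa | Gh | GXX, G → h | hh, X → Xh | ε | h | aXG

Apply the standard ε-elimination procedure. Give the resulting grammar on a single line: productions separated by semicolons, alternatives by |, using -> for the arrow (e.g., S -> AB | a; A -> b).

Nullable set: {X}.
S -> GXX: X, X nullable, giving G | GX | GXX.
Drop X -> ε.
X -> Xh: X nullable, giving Xh | h.
X -> aXG: X nullable, giving aG | aXG.
Unchanged (no nullable symbols): S -> Gh; S -> aa; G -> h; G -> hh; X -> h.

S -> G | GX | Gh | aa | GXX; G -> h | hh; X -> h | Xh | aG | aXG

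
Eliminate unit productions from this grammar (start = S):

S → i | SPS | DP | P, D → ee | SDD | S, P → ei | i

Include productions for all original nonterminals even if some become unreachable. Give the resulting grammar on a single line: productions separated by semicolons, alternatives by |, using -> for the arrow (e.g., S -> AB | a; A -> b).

S -> i | DP | ei | SPS; D -> i | DP | ee | ei | SDD | SPS; P -> i | ei

Unit productions: D->S, S->P.
Unit pairs (A ⇒* B via units): (D,P), (D,S), (S,P).
S: inherits non-unit rules of {P, S} → DP | SPS | ei | i.
D: inherits non-unit rules of {D, P, S} → DP | SDD | SPS | ee | ei | i.
P: inherits non-unit rules of {P} → ei | i.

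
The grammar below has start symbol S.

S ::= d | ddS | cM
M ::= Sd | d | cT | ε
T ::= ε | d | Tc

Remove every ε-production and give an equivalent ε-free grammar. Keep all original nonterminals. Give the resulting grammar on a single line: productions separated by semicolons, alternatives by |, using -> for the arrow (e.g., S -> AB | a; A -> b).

Nullable set: {M, T}.
S -> cM: M nullable, giving c | cM.
Drop M -> ε.
M -> cT: T nullable, giving c | cT.
Drop T -> ε.
T -> Tc: T nullable, giving Tc | c.
Unchanged (no nullable symbols): S -> d; S -> ddS; M -> Sd; M -> d; T -> d.

S -> c | d | cM | ddS; M -> c | d | Sd | cT; T -> c | d | Tc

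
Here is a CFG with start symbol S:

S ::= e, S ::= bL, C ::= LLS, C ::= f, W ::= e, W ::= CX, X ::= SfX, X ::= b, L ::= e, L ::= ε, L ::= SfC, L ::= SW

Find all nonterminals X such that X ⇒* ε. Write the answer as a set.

{L}

Directly nullable (have an ε-rule): {L}.
Not nullable: C, S, W, X — each has a terminal in every rule's right-hand side or depends on a non-nullable symbol.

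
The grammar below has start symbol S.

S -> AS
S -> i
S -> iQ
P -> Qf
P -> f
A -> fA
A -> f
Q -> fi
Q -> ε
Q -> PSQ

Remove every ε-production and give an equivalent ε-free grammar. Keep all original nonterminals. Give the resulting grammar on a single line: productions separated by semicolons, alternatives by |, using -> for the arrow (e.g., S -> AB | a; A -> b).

Nullable set: {Q}.
S -> iQ: Q nullable, giving i | iQ.
P -> Qf: Q nullable, giving Qf | f.
Drop Q -> ε.
Q -> PSQ: Q nullable, giving PS | PSQ.
Unchanged (no nullable symbols): S -> AS; S -> i; A -> f; A -> fA; P -> f; Q -> fi.

S -> i | AS | iQ; A -> f | fA; P -> f | Qf; Q -> PS | fi | PSQ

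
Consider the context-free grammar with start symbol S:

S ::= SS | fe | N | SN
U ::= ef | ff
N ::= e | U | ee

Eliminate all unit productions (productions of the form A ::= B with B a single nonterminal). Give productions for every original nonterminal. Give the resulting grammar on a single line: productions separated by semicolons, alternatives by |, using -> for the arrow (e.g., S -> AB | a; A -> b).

Unit productions: N->U, S->N.
Unit pairs (A ⇒* B via units): (N,U), (S,N), (S,U).
S: inherits non-unit rules of {N, S, U} → SN | SS | e | ee | ef | fe | ff.
N: inherits non-unit rules of {N, U} → e | ee | ef | ff.
U: inherits non-unit rules of {U} → ef | ff.

S -> e | SN | SS | ee | ef | fe | ff; N -> e | ee | ef | ff; U -> ef | ff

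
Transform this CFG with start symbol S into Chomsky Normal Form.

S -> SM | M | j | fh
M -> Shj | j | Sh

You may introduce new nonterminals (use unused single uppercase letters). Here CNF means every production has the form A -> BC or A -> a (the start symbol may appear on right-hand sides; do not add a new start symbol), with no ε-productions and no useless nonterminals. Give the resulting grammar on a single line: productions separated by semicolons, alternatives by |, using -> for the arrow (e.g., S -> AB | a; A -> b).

No ε-productions.
After unit-elimination: S -> j | SM | Sh | fh | Shj; M -> j | Sh | Shj.
TERM: introduce C -> f, A -> h, B -> j and substitute in every rule of length ≥2.
BIN: M -> SAB becomes M -> SD, D -> AB; S -> SAB becomes S -> SE, E -> AB.

S -> j | CA | SA | SE | SM; A -> h; B -> j; C -> f; D -> AB; E -> AB; M -> j | SA | SD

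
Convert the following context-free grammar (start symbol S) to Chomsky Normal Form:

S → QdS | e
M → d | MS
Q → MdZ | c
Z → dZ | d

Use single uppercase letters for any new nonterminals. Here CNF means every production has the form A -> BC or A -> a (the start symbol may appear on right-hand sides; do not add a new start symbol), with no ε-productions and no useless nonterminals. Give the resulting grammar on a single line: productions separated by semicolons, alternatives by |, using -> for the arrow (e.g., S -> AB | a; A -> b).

S -> e | QC; A -> d; B -> AZ; C -> AS; M -> d | MS; Q -> c | MB; Z -> d | AZ

No ε-productions.
No unit productions to eliminate.
TERM: introduce A -> d and substitute in every rule of length ≥2.
BIN: Q -> MAZ becomes Q -> MB, B -> AZ; S -> QAS becomes S -> QC, C -> AS.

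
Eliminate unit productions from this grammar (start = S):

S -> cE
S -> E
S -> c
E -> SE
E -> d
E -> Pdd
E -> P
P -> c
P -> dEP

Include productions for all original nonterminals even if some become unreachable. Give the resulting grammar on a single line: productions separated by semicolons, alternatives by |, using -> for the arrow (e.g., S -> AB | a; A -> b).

S -> c | d | SE | cE | Pdd | dEP; E -> c | d | SE | Pdd | dEP; P -> c | dEP

Unit productions: E->P, S->E.
Unit pairs (A ⇒* B via units): (E,P), (S,E), (S,P).
S: inherits non-unit rules of {E, P, S} → Pdd | SE | c | cE | d | dEP.
E: inherits non-unit rules of {E, P} → Pdd | SE | c | d | dEP.
P: inherits non-unit rules of {P} → c | dEP.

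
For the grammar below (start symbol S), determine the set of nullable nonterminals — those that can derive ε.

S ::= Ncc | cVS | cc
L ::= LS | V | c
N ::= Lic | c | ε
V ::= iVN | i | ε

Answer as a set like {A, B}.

Directly nullable (have an ε-rule): {N, V}.
L is nullable via L -> V (every symbol on the right is already known nullable).
Not nullable: S — each has a terminal in every rule's right-hand side or depends on a non-nullable symbol.

{L, N, V}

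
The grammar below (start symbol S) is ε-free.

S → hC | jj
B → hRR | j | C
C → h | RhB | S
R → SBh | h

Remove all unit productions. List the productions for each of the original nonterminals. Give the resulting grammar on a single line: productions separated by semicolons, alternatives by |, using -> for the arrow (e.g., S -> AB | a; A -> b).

S -> hC | jj; B -> h | j | hC | jj | RhB | hRR; C -> h | hC | jj | RhB; R -> h | SBh

Unit productions: B->C, C->S.
Unit pairs (A ⇒* B via units): (B,C), (B,S), (C,S).
S: inherits non-unit rules of {S} → hC | jj.
B: inherits non-unit rules of {B, C, S} → RhB | h | hC | hRR | j | jj.
C: inherits non-unit rules of {C, S} → RhB | h | hC | jj.
R: inherits non-unit rules of {R} → SBh | h.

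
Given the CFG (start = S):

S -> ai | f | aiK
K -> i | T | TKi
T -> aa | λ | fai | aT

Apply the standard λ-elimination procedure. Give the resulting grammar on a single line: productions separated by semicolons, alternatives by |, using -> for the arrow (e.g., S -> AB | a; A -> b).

S -> f | ai | aiK; K -> T | i | Ki | Ti | TKi; T -> a | aT | aa | fai

Nullable set: {K, T}.
S -> aiK: K nullable, giving ai | aiK.
K -> T: T nullable, giving T.
K -> TKi: T, K nullable, giving Ki | TKi | Ti | i.
Drop T -> λ.
T -> aT: T nullable, giving a | aT.
Unchanged (no nullable symbols): S -> ai; S -> f; K -> i; T -> aa; T -> fai.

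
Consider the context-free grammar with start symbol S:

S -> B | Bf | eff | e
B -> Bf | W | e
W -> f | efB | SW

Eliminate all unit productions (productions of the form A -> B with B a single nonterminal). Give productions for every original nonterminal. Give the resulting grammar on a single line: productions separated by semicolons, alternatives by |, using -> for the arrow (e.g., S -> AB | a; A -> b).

S -> e | f | Bf | SW | efB | eff; B -> e | f | Bf | SW | efB; W -> f | SW | efB

Unit productions: B->W, S->B.
Unit pairs (A ⇒* B via units): (B,W), (S,B), (S,W).
S: inherits non-unit rules of {B, S, W} → Bf | SW | e | efB | eff | f.
B: inherits non-unit rules of {B, W} → Bf | SW | e | efB | f.
W: inherits non-unit rules of {W} → SW | efB | f.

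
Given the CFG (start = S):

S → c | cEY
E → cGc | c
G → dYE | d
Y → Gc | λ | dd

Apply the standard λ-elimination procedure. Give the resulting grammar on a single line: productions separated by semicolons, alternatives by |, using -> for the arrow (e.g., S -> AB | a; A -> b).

Nullable set: {Y}.
S -> cEY: Y nullable, giving cE | cEY.
G -> dYE: Y nullable, giving dE | dYE.
Drop Y -> λ.
Unchanged (no nullable symbols): S -> c; E -> c; E -> cGc; G -> d; Y -> Gc; Y -> dd.

S -> c | cE | cEY; E -> c | cGc; G -> d | dE | dYE; Y -> Gc | dd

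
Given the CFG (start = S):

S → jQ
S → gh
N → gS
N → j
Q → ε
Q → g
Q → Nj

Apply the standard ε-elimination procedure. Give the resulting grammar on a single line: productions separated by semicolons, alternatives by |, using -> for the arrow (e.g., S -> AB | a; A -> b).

S -> j | gh | jQ; N -> j | gS; Q -> g | Nj

Nullable set: {Q}.
S -> jQ: Q nullable, giving j | jQ.
Drop Q -> ε.
Unchanged (no nullable symbols): S -> gh; N -> gS; N -> j; Q -> Nj; Q -> g.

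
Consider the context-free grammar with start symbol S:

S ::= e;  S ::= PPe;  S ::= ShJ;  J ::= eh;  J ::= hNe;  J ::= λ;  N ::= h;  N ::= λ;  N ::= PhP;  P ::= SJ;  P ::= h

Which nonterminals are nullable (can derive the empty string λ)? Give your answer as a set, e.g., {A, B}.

Directly nullable (have an ε-rule): {J, N}.
Not nullable: P, S — each has a terminal in every rule's right-hand side or depends on a non-nullable symbol.

{J, N}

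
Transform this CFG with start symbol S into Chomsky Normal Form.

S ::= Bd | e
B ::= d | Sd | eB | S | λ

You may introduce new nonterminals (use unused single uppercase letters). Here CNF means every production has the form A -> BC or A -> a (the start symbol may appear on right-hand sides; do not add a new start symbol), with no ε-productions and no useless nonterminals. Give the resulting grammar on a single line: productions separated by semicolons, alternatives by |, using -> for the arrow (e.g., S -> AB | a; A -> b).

S -> d | e | BA; A -> d; B -> d | e | BA | CB | SA; C -> e

Nullable: {B}; after ε-elimination: S -> d | e | Bd; B -> S | d | e | Sd | eB.
After unit-elimination: S -> d | e | Bd; B -> d | e | Bd | Sd | eB.
TERM: introduce A -> d, C -> e and substitute in every rule of length ≥2.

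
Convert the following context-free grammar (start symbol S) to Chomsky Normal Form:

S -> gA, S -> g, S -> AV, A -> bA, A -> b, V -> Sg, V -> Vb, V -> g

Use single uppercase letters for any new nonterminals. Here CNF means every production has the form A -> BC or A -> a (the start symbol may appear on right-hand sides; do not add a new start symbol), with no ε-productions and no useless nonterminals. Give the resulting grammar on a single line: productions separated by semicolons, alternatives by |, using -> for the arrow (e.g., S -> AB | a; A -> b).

S -> g | AV | CA; A -> b | BA; B -> b; C -> g; V -> g | SC | VB

No ε-productions.
No unit productions to eliminate.
TERM: introduce B -> b, C -> g and substitute in every rule of length ≥2.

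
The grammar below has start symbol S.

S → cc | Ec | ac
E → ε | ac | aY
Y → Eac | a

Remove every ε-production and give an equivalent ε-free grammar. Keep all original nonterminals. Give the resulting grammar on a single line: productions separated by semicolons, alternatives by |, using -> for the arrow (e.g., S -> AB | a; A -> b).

S -> c | Ec | ac | cc; E -> aY | ac; Y -> a | ac | Eac

Nullable set: {E}.
S -> Ec: E nullable, giving Ec | c.
Drop E -> ε.
Y -> Eac: E nullable, giving Eac | ac.
Unchanged (no nullable symbols): S -> ac; S -> cc; E -> aY; E -> ac; Y -> a.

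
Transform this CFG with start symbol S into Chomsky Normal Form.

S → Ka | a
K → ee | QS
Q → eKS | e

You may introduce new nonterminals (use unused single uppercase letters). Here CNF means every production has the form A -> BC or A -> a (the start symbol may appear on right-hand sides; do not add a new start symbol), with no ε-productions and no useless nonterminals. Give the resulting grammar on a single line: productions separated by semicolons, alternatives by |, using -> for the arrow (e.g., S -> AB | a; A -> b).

No ε-productions.
No unit productions to eliminate.
TERM: introduce B -> a, A -> e and substitute in every rule of length ≥2.
BIN: Q -> AKS becomes Q -> AC, C -> KS.

S -> a | KB; A -> e; B -> a; C -> KS; K -> AA | QS; Q -> e | AC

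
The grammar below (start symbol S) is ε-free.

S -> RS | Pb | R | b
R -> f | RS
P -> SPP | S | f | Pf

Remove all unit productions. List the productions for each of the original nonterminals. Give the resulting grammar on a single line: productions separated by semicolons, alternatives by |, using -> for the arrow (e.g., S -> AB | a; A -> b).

S -> b | f | Pb | RS; P -> b | f | Pb | Pf | RS | SPP; R -> f | RS

Unit productions: P->S, S->R.
Unit pairs (A ⇒* B via units): (P,R), (P,S), (S,R).
S: inherits non-unit rules of {R, S} → Pb | RS | b | f.
P: inherits non-unit rules of {P, R, S} → Pb | Pf | RS | SPP | b | f.
R: inherits non-unit rules of {R} → RS | f.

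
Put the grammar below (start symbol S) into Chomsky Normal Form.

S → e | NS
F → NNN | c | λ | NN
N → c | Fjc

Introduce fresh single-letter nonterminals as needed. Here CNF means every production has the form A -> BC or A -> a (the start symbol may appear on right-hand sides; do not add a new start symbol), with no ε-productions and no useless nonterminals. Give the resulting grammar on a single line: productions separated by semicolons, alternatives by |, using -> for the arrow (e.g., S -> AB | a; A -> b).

S -> e | NS; A -> j; B -> c; C -> NN; D -> AB; F -> c | NC | NN; N -> c | AB | FD

Nullable: {F}; after ε-elimination: S -> e | NS; F -> c | NN | NNN; N -> c | jc | Fjc.
No unit productions to eliminate.
TERM: introduce B -> c, A -> j and substitute in every rule of length ≥2.
BIN: F -> NNN becomes F -> NC, C -> NN; N -> FAB becomes N -> FD, D -> AB.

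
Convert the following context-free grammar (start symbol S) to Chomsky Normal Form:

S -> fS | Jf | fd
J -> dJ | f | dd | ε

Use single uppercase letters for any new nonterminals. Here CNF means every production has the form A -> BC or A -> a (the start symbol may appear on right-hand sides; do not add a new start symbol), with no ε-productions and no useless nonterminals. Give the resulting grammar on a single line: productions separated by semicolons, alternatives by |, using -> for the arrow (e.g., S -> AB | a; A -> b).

Nullable: {J}; after ε-elimination: S -> f | Jf | fS | fd; J -> d | f | dJ | dd.
No unit productions to eliminate.
TERM: introduce A -> d, B -> f and substitute in every rule of length ≥2.

S -> f | BA | BS | JB; A -> d; B -> f; J -> d | f | AA | AJ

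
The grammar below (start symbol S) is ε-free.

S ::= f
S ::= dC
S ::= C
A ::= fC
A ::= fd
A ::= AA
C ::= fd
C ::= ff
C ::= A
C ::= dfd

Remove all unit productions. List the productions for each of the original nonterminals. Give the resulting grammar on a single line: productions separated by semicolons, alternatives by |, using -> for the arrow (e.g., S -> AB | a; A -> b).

Unit productions: C->A, S->C.
Unit pairs (A ⇒* B via units): (C,A), (S,A), (S,C).
S: inherits non-unit rules of {A, C, S} → AA | dC | dfd | f | fC | fd | ff.
A: inherits non-unit rules of {A} → AA | fC | fd.
C: inherits non-unit rules of {A, C} → AA | dfd | fC | fd | ff.

S -> f | AA | dC | fC | fd | ff | dfd; A -> AA | fC | fd; C -> AA | fC | fd | ff | dfd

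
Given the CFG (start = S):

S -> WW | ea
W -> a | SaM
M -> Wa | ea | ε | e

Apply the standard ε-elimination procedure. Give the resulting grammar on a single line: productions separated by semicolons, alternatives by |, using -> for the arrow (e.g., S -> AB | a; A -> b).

Nullable set: {M}.
Drop M -> ε.
W -> SaM: M nullable, giving Sa | SaM.
Unchanged (no nullable symbols): S -> WW; S -> ea; M -> Wa; M -> e; M -> ea; W -> a.

S -> WW | ea; M -> e | Wa | ea; W -> a | Sa | SaM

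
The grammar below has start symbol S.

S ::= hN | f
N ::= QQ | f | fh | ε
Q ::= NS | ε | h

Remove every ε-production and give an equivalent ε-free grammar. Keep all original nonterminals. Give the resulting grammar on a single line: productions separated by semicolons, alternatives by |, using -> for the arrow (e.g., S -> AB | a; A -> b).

S -> f | h | hN; N -> Q | f | QQ | fh; Q -> S | h | NS

Nullable set: {N, Q}.
S -> hN: N nullable, giving h | hN.
Drop N -> ε.
N -> QQ: Q, Q nullable, giving Q | QQ.
Drop Q -> ε.
Q -> NS: N nullable, giving NS | S.
Unchanged (no nullable symbols): S -> f; N -> f; N -> fh; Q -> h.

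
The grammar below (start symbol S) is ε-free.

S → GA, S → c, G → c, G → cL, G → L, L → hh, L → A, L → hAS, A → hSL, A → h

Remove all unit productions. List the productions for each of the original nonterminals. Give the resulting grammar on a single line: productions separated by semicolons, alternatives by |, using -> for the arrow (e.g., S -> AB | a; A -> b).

S -> c | GA; A -> h | hSL; G -> c | h | cL | hh | hAS | hSL; L -> h | hh | hAS | hSL

Unit productions: G->L, L->A.
Unit pairs (A ⇒* B via units): (G,A), (G,L), (L,A).
S: inherits non-unit rules of {S} → GA | c.
A: inherits non-unit rules of {A} → h | hSL.
G: inherits non-unit rules of {A, G, L} → c | cL | h | hAS | hSL | hh.
L: inherits non-unit rules of {A, L} → h | hAS | hSL | hh.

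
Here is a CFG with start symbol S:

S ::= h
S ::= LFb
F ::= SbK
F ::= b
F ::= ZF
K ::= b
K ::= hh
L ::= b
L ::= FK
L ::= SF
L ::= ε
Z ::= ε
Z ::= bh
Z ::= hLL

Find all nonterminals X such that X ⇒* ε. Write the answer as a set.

Directly nullable (have an ε-rule): {L, Z}.
Not nullable: F, K, S — each has a terminal in every rule's right-hand side or depends on a non-nullable symbol.

{L, Z}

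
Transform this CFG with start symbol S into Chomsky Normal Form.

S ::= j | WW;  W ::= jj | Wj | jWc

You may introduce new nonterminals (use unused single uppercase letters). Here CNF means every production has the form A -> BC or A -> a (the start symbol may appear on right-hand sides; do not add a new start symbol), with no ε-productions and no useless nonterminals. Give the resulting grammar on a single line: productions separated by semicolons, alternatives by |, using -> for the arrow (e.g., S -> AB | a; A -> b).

No ε-productions.
No unit productions to eliminate.
TERM: introduce B -> c, A -> j and substitute in every rule of length ≥2.
BIN: W -> AWB becomes W -> AC, C -> WB.

S -> j | WW; A -> j; B -> c; C -> WB; W -> AA | AC | WA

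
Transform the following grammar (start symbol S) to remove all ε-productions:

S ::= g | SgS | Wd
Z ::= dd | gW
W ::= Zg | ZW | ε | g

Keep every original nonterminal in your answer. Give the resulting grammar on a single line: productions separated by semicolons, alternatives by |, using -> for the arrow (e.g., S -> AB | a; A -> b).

Nullable set: {W}.
S -> Wd: W nullable, giving Wd | d.
Drop W -> ε.
W -> ZW: W nullable, giving Z | ZW.
Z -> gW: W nullable, giving g | gW.
Unchanged (no nullable symbols): S -> SgS; S -> g; W -> Zg; W -> g; Z -> dd.

S -> d | g | Wd | SgS; W -> Z | g | ZW | Zg; Z -> g | dd | gW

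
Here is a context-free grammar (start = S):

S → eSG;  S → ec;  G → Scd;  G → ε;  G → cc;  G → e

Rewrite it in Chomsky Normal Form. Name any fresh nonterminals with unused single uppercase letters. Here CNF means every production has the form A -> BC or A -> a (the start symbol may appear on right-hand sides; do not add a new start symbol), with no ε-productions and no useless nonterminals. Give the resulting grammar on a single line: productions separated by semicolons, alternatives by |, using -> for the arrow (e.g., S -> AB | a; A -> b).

Nullable: {G}; after ε-elimination: S -> eS | ec | eSG; G -> e | cc | Scd.
No unit productions to eliminate.
TERM: introduce A -> c, B -> d, C -> e and substitute in every rule of length ≥2.
BIN: G -> SAB becomes G -> SD, D -> AB; S -> CSG becomes S -> CE, E -> SG.

S -> CA | CE | CS; A -> c; B -> d; C -> e; D -> AB; E -> SG; G -> e | AA | SD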